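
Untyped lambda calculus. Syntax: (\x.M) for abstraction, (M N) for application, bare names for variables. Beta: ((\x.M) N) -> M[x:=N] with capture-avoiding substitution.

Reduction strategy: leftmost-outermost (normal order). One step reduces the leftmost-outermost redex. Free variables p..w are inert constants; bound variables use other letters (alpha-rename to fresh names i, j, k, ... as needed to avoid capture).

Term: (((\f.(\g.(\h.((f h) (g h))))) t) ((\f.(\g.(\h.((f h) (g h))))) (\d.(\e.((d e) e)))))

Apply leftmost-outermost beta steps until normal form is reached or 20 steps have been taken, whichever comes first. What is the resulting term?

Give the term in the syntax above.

Step 0: (((\f.(\g.(\h.((f h) (g h))))) t) ((\f.(\g.(\h.((f h) (g h))))) (\d.(\e.((d e) e)))))
Step 1: ((\g.(\h.((t h) (g h)))) ((\f.(\g.(\h.((f h) (g h))))) (\d.(\e.((d e) e)))))
Step 2: (\h.((t h) (((\f.(\g.(\h.((f h) (g h))))) (\d.(\e.((d e) e)))) h)))
Step 3: (\h.((t h) ((\g.(\h.(((\d.(\e.((d e) e))) h) (g h)))) h)))
Step 4: (\h.((t h) (\i.(((\d.(\e.((d e) e))) i) (h i)))))
Step 5: (\h.((t h) (\i.((\e.((i e) e)) (h i)))))
Step 6: (\h.((t h) (\i.((i (h i)) (h i)))))

Answer: (\h.((t h) (\i.((i (h i)) (h i)))))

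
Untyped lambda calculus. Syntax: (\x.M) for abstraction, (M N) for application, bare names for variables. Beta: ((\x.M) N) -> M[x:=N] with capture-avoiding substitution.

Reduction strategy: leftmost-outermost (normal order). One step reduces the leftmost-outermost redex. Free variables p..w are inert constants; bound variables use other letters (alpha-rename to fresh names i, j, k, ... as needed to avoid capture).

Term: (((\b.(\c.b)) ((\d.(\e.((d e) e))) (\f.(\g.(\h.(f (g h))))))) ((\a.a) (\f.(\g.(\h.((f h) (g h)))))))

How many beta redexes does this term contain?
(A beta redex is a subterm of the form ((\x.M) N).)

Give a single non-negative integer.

Term: (((\b.(\c.b)) ((\d.(\e.((d e) e))) (\f.(\g.(\h.(f (g h))))))) ((\a.a) (\f.(\g.(\h.((f h) (g h)))))))
  Redex: ((\b.(\c.b)) ((\d.(\e.((d e) e))) (\f.(\g.(\h.(f (g h)))))))
  Redex: ((\d.(\e.((d e) e))) (\f.(\g.(\h.(f (g h))))))
  Redex: ((\a.a) (\f.(\g.(\h.((f h) (g h))))))
Total redexes: 3

Answer: 3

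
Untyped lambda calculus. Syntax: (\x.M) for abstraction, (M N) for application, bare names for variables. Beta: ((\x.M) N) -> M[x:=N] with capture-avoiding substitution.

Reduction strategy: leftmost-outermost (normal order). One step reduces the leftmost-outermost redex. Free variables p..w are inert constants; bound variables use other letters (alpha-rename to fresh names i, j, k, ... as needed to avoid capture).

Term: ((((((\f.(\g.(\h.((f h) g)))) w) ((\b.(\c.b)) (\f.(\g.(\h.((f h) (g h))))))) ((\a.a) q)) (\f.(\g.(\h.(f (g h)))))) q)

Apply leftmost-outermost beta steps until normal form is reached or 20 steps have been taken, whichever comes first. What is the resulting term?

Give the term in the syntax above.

Answer: ((((w q) (\c.(\f.(\g.(\h.((f h) (g h))))))) (\f.(\g.(\h.(f (g h)))))) q)

Derivation:
Step 0: ((((((\f.(\g.(\h.((f h) g)))) w) ((\b.(\c.b)) (\f.(\g.(\h.((f h) (g h))))))) ((\a.a) q)) (\f.(\g.(\h.(f (g h)))))) q)
Step 1: (((((\g.(\h.((w h) g))) ((\b.(\c.b)) (\f.(\g.(\h.((f h) (g h))))))) ((\a.a) q)) (\f.(\g.(\h.(f (g h)))))) q)
Step 2: ((((\h.((w h) ((\b.(\c.b)) (\f.(\g.(\h.((f h) (g h)))))))) ((\a.a) q)) (\f.(\g.(\h.(f (g h)))))) q)
Step 3: ((((w ((\a.a) q)) ((\b.(\c.b)) (\f.(\g.(\h.((f h) (g h))))))) (\f.(\g.(\h.(f (g h)))))) q)
Step 4: ((((w q) ((\b.(\c.b)) (\f.(\g.(\h.((f h) (g h))))))) (\f.(\g.(\h.(f (g h)))))) q)
Step 5: ((((w q) (\c.(\f.(\g.(\h.((f h) (g h))))))) (\f.(\g.(\h.(f (g h)))))) q)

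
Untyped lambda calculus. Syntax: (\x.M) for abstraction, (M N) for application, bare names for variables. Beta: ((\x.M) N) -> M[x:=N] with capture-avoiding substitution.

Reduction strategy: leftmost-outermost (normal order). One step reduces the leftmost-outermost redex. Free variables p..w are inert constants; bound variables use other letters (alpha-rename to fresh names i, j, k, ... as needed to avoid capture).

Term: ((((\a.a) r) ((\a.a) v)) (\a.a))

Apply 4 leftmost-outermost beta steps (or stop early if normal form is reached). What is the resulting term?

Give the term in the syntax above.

Step 0: ((((\a.a) r) ((\a.a) v)) (\a.a))
Step 1: ((r ((\a.a) v)) (\a.a))
Step 2: ((r v) (\a.a))
Step 3: (normal form reached)

Answer: ((r v) (\a.a))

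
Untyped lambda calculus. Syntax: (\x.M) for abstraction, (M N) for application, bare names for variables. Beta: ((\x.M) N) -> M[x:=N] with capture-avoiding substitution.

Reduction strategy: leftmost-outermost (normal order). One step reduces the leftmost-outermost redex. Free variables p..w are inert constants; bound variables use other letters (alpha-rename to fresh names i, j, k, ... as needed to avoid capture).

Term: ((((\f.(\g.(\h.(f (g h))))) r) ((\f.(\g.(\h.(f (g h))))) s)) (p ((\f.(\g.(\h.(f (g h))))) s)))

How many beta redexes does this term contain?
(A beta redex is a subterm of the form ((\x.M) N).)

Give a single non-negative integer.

Term: ((((\f.(\g.(\h.(f (g h))))) r) ((\f.(\g.(\h.(f (g h))))) s)) (p ((\f.(\g.(\h.(f (g h))))) s)))
  Redex: ((\f.(\g.(\h.(f (g h))))) r)
  Redex: ((\f.(\g.(\h.(f (g h))))) s)
  Redex: ((\f.(\g.(\h.(f (g h))))) s)
Total redexes: 3

Answer: 3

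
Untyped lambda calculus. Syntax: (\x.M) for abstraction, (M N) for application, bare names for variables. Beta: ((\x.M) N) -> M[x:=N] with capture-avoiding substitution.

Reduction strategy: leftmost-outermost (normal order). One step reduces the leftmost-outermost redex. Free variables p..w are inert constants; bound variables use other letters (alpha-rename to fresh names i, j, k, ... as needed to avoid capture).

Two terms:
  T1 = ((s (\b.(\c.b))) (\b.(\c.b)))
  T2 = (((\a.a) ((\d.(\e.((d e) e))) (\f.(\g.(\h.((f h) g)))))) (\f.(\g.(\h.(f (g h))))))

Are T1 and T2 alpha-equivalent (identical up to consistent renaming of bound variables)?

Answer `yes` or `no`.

Term 1: ((s (\b.(\c.b))) (\b.(\c.b)))
Term 2: (((\a.a) ((\d.(\e.((d e) e))) (\f.(\g.(\h.((f h) g)))))) (\f.(\g.(\h.(f (g h))))))
Alpha-equivalence: compare structure up to binder renaming.
Result: False

Answer: no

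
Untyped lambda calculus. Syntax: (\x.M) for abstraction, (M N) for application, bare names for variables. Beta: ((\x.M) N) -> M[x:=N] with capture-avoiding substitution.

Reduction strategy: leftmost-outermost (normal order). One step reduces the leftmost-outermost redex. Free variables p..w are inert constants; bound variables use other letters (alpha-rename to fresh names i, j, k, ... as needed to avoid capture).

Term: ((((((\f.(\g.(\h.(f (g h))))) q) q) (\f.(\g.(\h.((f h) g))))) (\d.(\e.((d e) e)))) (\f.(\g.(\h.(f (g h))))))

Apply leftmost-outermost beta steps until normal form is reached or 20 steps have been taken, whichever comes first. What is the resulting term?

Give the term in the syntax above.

Step 0: ((((((\f.(\g.(\h.(f (g h))))) q) q) (\f.(\g.(\h.((f h) g))))) (\d.(\e.((d e) e)))) (\f.(\g.(\h.(f (g h))))))
Step 1: (((((\g.(\h.(q (g h)))) q) (\f.(\g.(\h.((f h) g))))) (\d.(\e.((d e) e)))) (\f.(\g.(\h.(f (g h))))))
Step 2: ((((\h.(q (q h))) (\f.(\g.(\h.((f h) g))))) (\d.(\e.((d e) e)))) (\f.(\g.(\h.(f (g h))))))
Step 3: (((q (q (\f.(\g.(\h.((f h) g)))))) (\d.(\e.((d e) e)))) (\f.(\g.(\h.(f (g h))))))

Answer: (((q (q (\f.(\g.(\h.((f h) g)))))) (\d.(\e.((d e) e)))) (\f.(\g.(\h.(f (g h))))))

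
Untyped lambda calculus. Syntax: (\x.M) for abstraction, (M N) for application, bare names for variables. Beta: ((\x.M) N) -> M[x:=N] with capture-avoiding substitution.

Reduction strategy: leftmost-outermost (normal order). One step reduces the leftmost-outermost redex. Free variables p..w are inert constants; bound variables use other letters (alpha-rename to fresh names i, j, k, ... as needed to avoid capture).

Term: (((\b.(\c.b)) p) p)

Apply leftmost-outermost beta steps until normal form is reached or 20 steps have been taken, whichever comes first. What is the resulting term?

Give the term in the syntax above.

Answer: p

Derivation:
Step 0: (((\b.(\c.b)) p) p)
Step 1: ((\c.p) p)
Step 2: p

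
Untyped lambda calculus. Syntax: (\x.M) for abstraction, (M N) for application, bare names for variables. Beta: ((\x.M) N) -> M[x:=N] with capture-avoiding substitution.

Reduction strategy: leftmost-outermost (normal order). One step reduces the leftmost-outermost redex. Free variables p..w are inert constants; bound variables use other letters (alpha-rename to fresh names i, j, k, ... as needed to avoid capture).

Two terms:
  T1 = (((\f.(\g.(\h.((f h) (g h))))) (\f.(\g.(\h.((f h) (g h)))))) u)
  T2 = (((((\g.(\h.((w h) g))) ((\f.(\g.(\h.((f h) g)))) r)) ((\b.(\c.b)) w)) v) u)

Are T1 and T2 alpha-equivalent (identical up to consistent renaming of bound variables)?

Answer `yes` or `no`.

Term 1: (((\f.(\g.(\h.((f h) (g h))))) (\f.(\g.(\h.((f h) (g h)))))) u)
Term 2: (((((\g.(\h.((w h) g))) ((\f.(\g.(\h.((f h) g)))) r)) ((\b.(\c.b)) w)) v) u)
Alpha-equivalence: compare structure up to binder renaming.
Result: False

Answer: no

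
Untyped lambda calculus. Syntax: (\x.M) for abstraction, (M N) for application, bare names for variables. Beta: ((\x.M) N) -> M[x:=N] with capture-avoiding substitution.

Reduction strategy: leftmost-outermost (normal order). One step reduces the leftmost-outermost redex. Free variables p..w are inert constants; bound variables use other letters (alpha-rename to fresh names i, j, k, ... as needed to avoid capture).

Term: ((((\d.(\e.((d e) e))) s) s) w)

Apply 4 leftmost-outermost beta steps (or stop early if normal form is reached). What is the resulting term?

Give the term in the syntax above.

Step 0: ((((\d.(\e.((d e) e))) s) s) w)
Step 1: (((\e.((s e) e)) s) w)
Step 2: (((s s) s) w)
Step 3: (normal form reached)

Answer: (((s s) s) w)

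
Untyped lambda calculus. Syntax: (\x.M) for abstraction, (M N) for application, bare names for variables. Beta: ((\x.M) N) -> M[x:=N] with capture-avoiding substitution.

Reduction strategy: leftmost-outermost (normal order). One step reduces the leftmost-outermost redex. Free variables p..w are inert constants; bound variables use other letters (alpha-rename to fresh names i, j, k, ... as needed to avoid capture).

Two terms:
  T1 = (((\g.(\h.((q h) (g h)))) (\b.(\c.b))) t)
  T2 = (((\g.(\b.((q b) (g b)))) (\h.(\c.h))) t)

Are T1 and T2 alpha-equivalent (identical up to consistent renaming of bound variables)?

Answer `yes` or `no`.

Term 1: (((\g.(\h.((q h) (g h)))) (\b.(\c.b))) t)
Term 2: (((\g.(\b.((q b) (g b)))) (\h.(\c.h))) t)
Alpha-equivalence: compare structure up to binder renaming.
Result: True

Answer: yes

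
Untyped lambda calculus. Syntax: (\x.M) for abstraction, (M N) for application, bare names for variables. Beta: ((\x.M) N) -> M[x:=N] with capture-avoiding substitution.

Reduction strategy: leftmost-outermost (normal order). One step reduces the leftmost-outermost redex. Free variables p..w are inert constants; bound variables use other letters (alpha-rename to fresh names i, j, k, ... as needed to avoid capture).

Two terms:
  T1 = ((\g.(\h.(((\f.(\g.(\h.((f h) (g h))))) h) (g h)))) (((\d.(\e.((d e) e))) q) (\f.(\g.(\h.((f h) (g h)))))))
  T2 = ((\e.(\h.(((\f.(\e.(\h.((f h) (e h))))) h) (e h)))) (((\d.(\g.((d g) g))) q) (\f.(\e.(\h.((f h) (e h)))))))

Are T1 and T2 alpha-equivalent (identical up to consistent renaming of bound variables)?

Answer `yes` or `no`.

Answer: yes

Derivation:
Term 1: ((\g.(\h.(((\f.(\g.(\h.((f h) (g h))))) h) (g h)))) (((\d.(\e.((d e) e))) q) (\f.(\g.(\h.((f h) (g h)))))))
Term 2: ((\e.(\h.(((\f.(\e.(\h.((f h) (e h))))) h) (e h)))) (((\d.(\g.((d g) g))) q) (\f.(\e.(\h.((f h) (e h)))))))
Alpha-equivalence: compare structure up to binder renaming.
Result: True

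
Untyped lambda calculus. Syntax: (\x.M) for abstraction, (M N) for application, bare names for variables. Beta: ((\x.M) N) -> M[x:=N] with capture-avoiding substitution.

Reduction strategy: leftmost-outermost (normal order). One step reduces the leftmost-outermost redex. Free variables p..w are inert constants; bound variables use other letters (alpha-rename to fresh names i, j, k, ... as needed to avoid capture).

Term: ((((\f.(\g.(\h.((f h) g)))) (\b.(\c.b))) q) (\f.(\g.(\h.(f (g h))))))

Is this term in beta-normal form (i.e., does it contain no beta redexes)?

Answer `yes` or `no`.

Term: ((((\f.(\g.(\h.((f h) g)))) (\b.(\c.b))) q) (\f.(\g.(\h.(f (g h))))))
Found 1 beta redex(es).

Answer: no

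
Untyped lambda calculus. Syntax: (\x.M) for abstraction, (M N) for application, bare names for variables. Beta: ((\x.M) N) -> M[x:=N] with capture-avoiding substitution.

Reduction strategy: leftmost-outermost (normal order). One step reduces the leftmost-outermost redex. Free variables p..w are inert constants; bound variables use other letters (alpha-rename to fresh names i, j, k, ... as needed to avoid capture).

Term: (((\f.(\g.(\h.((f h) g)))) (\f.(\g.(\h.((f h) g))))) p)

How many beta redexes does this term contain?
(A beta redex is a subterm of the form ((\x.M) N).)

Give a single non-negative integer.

Term: (((\f.(\g.(\h.((f h) g)))) (\f.(\g.(\h.((f h) g))))) p)
  Redex: ((\f.(\g.(\h.((f h) g)))) (\f.(\g.(\h.((f h) g)))))
Total redexes: 1

Answer: 1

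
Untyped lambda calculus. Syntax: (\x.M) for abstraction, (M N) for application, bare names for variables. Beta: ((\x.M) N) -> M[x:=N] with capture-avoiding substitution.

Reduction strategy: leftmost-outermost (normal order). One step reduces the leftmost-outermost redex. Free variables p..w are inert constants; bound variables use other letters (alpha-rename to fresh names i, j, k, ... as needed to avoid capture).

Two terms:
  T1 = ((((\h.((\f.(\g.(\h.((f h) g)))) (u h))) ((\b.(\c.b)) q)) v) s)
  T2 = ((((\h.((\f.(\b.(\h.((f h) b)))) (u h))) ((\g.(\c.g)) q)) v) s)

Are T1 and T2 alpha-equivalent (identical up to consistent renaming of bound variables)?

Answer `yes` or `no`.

Term 1: ((((\h.((\f.(\g.(\h.((f h) g)))) (u h))) ((\b.(\c.b)) q)) v) s)
Term 2: ((((\h.((\f.(\b.(\h.((f h) b)))) (u h))) ((\g.(\c.g)) q)) v) s)
Alpha-equivalence: compare structure up to binder renaming.
Result: True

Answer: yes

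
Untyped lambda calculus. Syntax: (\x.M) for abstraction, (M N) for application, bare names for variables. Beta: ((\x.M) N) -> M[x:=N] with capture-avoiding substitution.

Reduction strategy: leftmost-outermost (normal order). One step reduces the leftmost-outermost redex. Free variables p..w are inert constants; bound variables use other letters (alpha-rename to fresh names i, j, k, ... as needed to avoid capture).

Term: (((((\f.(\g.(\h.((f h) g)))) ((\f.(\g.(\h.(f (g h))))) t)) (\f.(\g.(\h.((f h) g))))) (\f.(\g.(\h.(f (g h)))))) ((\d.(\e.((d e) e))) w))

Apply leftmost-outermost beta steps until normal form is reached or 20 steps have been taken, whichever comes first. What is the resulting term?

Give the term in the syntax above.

Answer: ((t (\g.(\h.(\i.(\j.(((g h) j) i)))))) (\e.((w e) e)))

Derivation:
Step 0: (((((\f.(\g.(\h.((f h) g)))) ((\f.(\g.(\h.(f (g h))))) t)) (\f.(\g.(\h.((f h) g))))) (\f.(\g.(\h.(f (g h)))))) ((\d.(\e.((d e) e))) w))
Step 1: ((((\g.(\h.((((\f.(\g.(\h.(f (g h))))) t) h) g))) (\f.(\g.(\h.((f h) g))))) (\f.(\g.(\h.(f (g h)))))) ((\d.(\e.((d e) e))) w))
Step 2: (((\h.((((\f.(\g.(\h.(f (g h))))) t) h) (\f.(\g.(\h.((f h) g)))))) (\f.(\g.(\h.(f (g h)))))) ((\d.(\e.((d e) e))) w))
Step 3: (((((\f.(\g.(\h.(f (g h))))) t) (\f.(\g.(\h.(f (g h)))))) (\f.(\g.(\h.((f h) g))))) ((\d.(\e.((d e) e))) w))
Step 4: ((((\g.(\h.(t (g h)))) (\f.(\g.(\h.(f (g h)))))) (\f.(\g.(\h.((f h) g))))) ((\d.(\e.((d e) e))) w))
Step 5: (((\h.(t ((\f.(\g.(\h.(f (g h))))) h))) (\f.(\g.(\h.((f h) g))))) ((\d.(\e.((d e) e))) w))
Step 6: ((t ((\f.(\g.(\h.(f (g h))))) (\f.(\g.(\h.((f h) g)))))) ((\d.(\e.((d e) e))) w))
Step 7: ((t (\g.(\h.((\f.(\g.(\h.((f h) g)))) (g h))))) ((\d.(\e.((d e) e))) w))
Step 8: ((t (\g.(\h.(\i.(\j.(((g h) j) i)))))) ((\d.(\e.((d e) e))) w))
Step 9: ((t (\g.(\h.(\i.(\j.(((g h) j) i)))))) (\e.((w e) e)))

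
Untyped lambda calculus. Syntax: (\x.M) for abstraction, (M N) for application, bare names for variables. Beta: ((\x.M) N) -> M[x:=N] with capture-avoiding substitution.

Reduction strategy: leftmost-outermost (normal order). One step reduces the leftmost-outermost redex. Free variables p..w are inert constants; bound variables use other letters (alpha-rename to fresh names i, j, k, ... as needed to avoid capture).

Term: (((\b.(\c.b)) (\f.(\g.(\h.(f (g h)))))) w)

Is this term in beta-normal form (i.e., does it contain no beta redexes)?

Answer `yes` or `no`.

Answer: no

Derivation:
Term: (((\b.(\c.b)) (\f.(\g.(\h.(f (g h)))))) w)
Found 1 beta redex(es).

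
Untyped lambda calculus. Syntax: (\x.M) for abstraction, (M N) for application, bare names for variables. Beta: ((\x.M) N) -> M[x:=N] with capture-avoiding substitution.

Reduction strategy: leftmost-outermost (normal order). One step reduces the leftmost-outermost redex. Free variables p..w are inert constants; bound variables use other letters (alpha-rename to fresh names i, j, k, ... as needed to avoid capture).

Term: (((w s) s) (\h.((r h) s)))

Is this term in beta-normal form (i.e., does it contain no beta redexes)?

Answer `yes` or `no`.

Answer: yes

Derivation:
Term: (((w s) s) (\h.((r h) s)))
No beta redexes found.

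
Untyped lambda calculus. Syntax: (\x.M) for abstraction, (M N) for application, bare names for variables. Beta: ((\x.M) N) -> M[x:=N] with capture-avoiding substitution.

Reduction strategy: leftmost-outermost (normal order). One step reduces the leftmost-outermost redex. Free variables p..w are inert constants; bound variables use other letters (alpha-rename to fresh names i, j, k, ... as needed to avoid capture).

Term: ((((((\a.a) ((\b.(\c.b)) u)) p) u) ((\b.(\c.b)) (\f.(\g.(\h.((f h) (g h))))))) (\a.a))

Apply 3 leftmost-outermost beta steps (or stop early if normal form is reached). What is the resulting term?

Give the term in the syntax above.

Step 0: ((((((\a.a) ((\b.(\c.b)) u)) p) u) ((\b.(\c.b)) (\f.(\g.(\h.((f h) (g h))))))) (\a.a))
Step 1: ((((((\b.(\c.b)) u) p) u) ((\b.(\c.b)) (\f.(\g.(\h.((f h) (g h))))))) (\a.a))
Step 2: (((((\c.u) p) u) ((\b.(\c.b)) (\f.(\g.(\h.((f h) (g h))))))) (\a.a))
Step 3: (((u u) ((\b.(\c.b)) (\f.(\g.(\h.((f h) (g h))))))) (\a.a))

Answer: (((u u) ((\b.(\c.b)) (\f.(\g.(\h.((f h) (g h))))))) (\a.a))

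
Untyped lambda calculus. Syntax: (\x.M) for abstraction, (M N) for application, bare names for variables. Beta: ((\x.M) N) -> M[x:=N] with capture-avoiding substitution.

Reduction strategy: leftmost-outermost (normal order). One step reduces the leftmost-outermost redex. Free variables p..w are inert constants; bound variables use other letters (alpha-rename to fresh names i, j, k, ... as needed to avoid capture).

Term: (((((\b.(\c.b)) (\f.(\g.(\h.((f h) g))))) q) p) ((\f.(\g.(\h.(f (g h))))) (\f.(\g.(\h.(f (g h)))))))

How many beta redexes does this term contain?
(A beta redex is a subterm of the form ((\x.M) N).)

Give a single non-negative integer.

Answer: 2

Derivation:
Term: (((((\b.(\c.b)) (\f.(\g.(\h.((f h) g))))) q) p) ((\f.(\g.(\h.(f (g h))))) (\f.(\g.(\h.(f (g h)))))))
  Redex: ((\b.(\c.b)) (\f.(\g.(\h.((f h) g)))))
  Redex: ((\f.(\g.(\h.(f (g h))))) (\f.(\g.(\h.(f (g h))))))
Total redexes: 2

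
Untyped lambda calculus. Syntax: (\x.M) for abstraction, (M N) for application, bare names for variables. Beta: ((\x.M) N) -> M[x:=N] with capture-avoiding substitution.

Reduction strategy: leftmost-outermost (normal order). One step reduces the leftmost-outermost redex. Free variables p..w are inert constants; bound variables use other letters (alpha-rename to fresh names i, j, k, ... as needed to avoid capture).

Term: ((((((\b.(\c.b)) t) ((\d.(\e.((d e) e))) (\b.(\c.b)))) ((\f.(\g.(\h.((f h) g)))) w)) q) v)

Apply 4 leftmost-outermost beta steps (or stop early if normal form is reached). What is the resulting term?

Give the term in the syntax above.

Step 0: ((((((\b.(\c.b)) t) ((\d.(\e.((d e) e))) (\b.(\c.b)))) ((\f.(\g.(\h.((f h) g)))) w)) q) v)
Step 1: (((((\c.t) ((\d.(\e.((d e) e))) (\b.(\c.b)))) ((\f.(\g.(\h.((f h) g)))) w)) q) v)
Step 2: (((t ((\f.(\g.(\h.((f h) g)))) w)) q) v)
Step 3: (((t (\g.(\h.((w h) g)))) q) v)
Step 4: (normal form reached)

Answer: (((t (\g.(\h.((w h) g)))) q) v)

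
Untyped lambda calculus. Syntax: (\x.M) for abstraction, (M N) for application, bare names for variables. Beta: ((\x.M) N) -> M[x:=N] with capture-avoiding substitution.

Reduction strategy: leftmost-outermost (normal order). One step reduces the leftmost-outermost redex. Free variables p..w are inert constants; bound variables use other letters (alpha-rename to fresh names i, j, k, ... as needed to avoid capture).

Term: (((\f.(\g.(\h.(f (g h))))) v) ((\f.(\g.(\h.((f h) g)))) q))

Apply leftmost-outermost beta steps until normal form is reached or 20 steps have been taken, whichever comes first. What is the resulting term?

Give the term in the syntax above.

Answer: (\h.(v (\i.((q i) h))))

Derivation:
Step 0: (((\f.(\g.(\h.(f (g h))))) v) ((\f.(\g.(\h.((f h) g)))) q))
Step 1: ((\g.(\h.(v (g h)))) ((\f.(\g.(\h.((f h) g)))) q))
Step 2: (\h.(v (((\f.(\g.(\h.((f h) g)))) q) h)))
Step 3: (\h.(v ((\g.(\h.((q h) g))) h)))
Step 4: (\h.(v (\i.((q i) h))))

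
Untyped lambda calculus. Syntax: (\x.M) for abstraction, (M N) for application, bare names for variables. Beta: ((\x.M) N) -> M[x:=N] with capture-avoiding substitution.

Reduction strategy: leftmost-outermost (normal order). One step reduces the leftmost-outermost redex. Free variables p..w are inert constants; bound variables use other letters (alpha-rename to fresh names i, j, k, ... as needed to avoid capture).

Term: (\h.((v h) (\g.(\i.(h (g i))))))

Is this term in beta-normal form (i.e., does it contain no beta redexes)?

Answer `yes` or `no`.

Answer: yes

Derivation:
Term: (\h.((v h) (\g.(\i.(h (g i))))))
No beta redexes found.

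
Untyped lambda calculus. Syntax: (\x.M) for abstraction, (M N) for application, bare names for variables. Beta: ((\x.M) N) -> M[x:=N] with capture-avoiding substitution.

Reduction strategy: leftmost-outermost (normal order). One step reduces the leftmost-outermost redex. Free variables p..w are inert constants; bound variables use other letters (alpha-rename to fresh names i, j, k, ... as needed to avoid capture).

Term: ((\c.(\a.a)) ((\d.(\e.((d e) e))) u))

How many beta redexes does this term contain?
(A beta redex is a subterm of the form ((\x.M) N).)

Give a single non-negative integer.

Term: ((\c.(\a.a)) ((\d.(\e.((d e) e))) u))
  Redex: ((\c.(\a.a)) ((\d.(\e.((d e) e))) u))
  Redex: ((\d.(\e.((d e) e))) u)
Total redexes: 2

Answer: 2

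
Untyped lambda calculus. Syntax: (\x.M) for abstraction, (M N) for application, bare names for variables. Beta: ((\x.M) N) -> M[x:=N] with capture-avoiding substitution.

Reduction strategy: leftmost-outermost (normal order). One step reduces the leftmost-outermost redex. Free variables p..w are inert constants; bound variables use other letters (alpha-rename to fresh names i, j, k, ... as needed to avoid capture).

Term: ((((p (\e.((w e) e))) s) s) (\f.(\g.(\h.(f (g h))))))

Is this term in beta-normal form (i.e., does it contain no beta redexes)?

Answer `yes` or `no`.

Answer: yes

Derivation:
Term: ((((p (\e.((w e) e))) s) s) (\f.(\g.(\h.(f (g h))))))
No beta redexes found.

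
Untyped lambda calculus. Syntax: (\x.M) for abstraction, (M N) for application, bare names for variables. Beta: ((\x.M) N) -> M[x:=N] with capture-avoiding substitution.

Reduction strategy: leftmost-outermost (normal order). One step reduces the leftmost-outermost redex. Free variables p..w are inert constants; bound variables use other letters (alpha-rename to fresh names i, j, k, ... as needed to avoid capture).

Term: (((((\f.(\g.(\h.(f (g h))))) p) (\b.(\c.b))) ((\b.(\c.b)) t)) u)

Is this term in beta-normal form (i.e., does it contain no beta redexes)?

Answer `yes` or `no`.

Term: (((((\f.(\g.(\h.(f (g h))))) p) (\b.(\c.b))) ((\b.(\c.b)) t)) u)
Found 2 beta redex(es).

Answer: no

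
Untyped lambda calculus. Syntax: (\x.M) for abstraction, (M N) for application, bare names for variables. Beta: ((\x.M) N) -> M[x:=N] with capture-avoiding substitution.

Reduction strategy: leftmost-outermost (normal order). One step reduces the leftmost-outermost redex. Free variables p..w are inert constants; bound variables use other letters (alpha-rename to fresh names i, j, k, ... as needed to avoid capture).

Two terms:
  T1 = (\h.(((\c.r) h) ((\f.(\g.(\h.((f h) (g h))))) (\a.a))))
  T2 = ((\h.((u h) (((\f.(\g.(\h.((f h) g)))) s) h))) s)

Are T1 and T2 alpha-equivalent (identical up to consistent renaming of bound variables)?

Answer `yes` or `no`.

Term 1: (\h.(((\c.r) h) ((\f.(\g.(\h.((f h) (g h))))) (\a.a))))
Term 2: ((\h.((u h) (((\f.(\g.(\h.((f h) g)))) s) h))) s)
Alpha-equivalence: compare structure up to binder renaming.
Result: False

Answer: no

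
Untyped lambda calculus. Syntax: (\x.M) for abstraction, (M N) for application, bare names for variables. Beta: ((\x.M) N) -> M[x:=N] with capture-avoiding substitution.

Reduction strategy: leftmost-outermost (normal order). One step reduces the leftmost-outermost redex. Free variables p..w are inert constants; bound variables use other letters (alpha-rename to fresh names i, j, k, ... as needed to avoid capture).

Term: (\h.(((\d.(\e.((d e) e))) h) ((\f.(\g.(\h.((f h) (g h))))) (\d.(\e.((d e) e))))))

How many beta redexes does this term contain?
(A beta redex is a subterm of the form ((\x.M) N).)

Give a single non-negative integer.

Term: (\h.(((\d.(\e.((d e) e))) h) ((\f.(\g.(\h.((f h) (g h))))) (\d.(\e.((d e) e))))))
  Redex: ((\d.(\e.((d e) e))) h)
  Redex: ((\f.(\g.(\h.((f h) (g h))))) (\d.(\e.((d e) e))))
Total redexes: 2

Answer: 2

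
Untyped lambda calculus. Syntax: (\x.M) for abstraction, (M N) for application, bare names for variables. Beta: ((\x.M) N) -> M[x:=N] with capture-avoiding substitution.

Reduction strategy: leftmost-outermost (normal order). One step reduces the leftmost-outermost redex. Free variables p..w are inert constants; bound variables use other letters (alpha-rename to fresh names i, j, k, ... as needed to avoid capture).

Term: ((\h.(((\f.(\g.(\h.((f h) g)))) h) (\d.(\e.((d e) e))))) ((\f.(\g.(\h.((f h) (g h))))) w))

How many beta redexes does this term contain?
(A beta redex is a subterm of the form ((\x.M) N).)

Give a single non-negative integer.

Answer: 3

Derivation:
Term: ((\h.(((\f.(\g.(\h.((f h) g)))) h) (\d.(\e.((d e) e))))) ((\f.(\g.(\h.((f h) (g h))))) w))
  Redex: ((\h.(((\f.(\g.(\h.((f h) g)))) h) (\d.(\e.((d e) e))))) ((\f.(\g.(\h.((f h) (g h))))) w))
  Redex: ((\f.(\g.(\h.((f h) g)))) h)
  Redex: ((\f.(\g.(\h.((f h) (g h))))) w)
Total redexes: 3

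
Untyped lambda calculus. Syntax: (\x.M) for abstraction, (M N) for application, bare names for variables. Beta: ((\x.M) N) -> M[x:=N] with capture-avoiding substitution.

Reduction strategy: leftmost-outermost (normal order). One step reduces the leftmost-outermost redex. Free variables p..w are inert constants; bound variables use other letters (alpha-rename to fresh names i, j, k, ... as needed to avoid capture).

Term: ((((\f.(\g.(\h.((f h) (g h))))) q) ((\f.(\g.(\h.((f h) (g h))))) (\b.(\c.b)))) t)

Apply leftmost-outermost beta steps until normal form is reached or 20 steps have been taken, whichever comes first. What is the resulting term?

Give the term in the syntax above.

Step 0: ((((\f.(\g.(\h.((f h) (g h))))) q) ((\f.(\g.(\h.((f h) (g h))))) (\b.(\c.b)))) t)
Step 1: (((\g.(\h.((q h) (g h)))) ((\f.(\g.(\h.((f h) (g h))))) (\b.(\c.b)))) t)
Step 2: ((\h.((q h) (((\f.(\g.(\h.((f h) (g h))))) (\b.(\c.b))) h))) t)
Step 3: ((q t) (((\f.(\g.(\h.((f h) (g h))))) (\b.(\c.b))) t))
Step 4: ((q t) ((\g.(\h.(((\b.(\c.b)) h) (g h)))) t))
Step 5: ((q t) (\h.(((\b.(\c.b)) h) (t h))))
Step 6: ((q t) (\h.((\c.h) (t h))))
Step 7: ((q t) (\h.h))

Answer: ((q t) (\h.h))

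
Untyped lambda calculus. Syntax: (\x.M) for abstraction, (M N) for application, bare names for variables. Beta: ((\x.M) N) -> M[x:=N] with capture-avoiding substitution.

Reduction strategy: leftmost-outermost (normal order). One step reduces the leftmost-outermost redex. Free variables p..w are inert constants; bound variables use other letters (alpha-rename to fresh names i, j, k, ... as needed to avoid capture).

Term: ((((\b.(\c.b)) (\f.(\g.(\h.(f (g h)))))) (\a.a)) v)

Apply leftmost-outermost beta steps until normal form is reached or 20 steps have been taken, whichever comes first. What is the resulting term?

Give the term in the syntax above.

Answer: (\g.(\h.(v (g h))))

Derivation:
Step 0: ((((\b.(\c.b)) (\f.(\g.(\h.(f (g h)))))) (\a.a)) v)
Step 1: (((\c.(\f.(\g.(\h.(f (g h)))))) (\a.a)) v)
Step 2: ((\f.(\g.(\h.(f (g h))))) v)
Step 3: (\g.(\h.(v (g h))))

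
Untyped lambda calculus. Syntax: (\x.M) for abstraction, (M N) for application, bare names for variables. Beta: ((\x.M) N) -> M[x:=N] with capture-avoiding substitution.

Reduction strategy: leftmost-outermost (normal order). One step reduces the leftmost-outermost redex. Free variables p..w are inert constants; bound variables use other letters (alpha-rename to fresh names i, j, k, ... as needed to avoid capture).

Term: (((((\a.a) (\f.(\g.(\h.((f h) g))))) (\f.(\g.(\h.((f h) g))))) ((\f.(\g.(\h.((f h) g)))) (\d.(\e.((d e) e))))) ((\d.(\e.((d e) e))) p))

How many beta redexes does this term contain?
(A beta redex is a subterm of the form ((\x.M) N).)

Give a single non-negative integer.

Term: (((((\a.a) (\f.(\g.(\h.((f h) g))))) (\f.(\g.(\h.((f h) g))))) ((\f.(\g.(\h.((f h) g)))) (\d.(\e.((d e) e))))) ((\d.(\e.((d e) e))) p))
  Redex: ((\a.a) (\f.(\g.(\h.((f h) g)))))
  Redex: ((\f.(\g.(\h.((f h) g)))) (\d.(\e.((d e) e))))
  Redex: ((\d.(\e.((d e) e))) p)
Total redexes: 3

Answer: 3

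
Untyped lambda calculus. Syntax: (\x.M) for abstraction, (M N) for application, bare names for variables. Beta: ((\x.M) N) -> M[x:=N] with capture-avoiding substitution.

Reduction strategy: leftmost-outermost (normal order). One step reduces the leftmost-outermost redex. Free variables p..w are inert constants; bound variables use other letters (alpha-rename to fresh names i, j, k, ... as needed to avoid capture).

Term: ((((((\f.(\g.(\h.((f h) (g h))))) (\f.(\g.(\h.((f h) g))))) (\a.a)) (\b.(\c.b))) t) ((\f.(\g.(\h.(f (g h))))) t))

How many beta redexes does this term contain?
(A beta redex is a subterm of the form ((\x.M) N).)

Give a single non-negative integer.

Answer: 2

Derivation:
Term: ((((((\f.(\g.(\h.((f h) (g h))))) (\f.(\g.(\h.((f h) g))))) (\a.a)) (\b.(\c.b))) t) ((\f.(\g.(\h.(f (g h))))) t))
  Redex: ((\f.(\g.(\h.((f h) (g h))))) (\f.(\g.(\h.((f h) g)))))
  Redex: ((\f.(\g.(\h.(f (g h))))) t)
Total redexes: 2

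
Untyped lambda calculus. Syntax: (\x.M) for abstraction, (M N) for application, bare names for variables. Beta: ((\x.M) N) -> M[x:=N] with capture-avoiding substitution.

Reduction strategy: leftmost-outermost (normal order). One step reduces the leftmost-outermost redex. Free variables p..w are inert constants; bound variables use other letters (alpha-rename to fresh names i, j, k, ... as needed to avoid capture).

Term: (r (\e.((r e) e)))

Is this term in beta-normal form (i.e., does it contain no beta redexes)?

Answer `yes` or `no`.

Term: (r (\e.((r e) e)))
No beta redexes found.

Answer: yes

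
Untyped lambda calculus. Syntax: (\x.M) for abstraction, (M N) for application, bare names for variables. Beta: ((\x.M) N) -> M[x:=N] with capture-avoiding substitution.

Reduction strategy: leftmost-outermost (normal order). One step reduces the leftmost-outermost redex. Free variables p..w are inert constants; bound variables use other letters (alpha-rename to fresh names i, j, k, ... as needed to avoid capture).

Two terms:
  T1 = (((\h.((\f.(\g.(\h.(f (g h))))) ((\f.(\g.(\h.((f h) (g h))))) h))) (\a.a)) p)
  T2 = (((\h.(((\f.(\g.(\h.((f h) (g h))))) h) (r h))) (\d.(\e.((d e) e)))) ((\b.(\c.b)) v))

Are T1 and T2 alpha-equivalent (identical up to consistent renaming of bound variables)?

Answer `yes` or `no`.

Answer: no

Derivation:
Term 1: (((\h.((\f.(\g.(\h.(f (g h))))) ((\f.(\g.(\h.((f h) (g h))))) h))) (\a.a)) p)
Term 2: (((\h.(((\f.(\g.(\h.((f h) (g h))))) h) (r h))) (\d.(\e.((d e) e)))) ((\b.(\c.b)) v))
Alpha-equivalence: compare structure up to binder renaming.
Result: False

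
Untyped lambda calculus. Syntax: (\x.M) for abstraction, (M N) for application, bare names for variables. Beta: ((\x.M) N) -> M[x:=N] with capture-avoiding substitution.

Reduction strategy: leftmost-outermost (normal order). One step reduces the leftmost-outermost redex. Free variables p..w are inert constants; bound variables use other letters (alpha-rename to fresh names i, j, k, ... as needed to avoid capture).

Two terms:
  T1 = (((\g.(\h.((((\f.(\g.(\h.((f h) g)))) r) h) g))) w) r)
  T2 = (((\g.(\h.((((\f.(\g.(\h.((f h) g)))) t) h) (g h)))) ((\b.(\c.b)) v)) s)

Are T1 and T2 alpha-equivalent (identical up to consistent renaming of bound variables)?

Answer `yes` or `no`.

Answer: no

Derivation:
Term 1: (((\g.(\h.((((\f.(\g.(\h.((f h) g)))) r) h) g))) w) r)
Term 2: (((\g.(\h.((((\f.(\g.(\h.((f h) g)))) t) h) (g h)))) ((\b.(\c.b)) v)) s)
Alpha-equivalence: compare structure up to binder renaming.
Result: False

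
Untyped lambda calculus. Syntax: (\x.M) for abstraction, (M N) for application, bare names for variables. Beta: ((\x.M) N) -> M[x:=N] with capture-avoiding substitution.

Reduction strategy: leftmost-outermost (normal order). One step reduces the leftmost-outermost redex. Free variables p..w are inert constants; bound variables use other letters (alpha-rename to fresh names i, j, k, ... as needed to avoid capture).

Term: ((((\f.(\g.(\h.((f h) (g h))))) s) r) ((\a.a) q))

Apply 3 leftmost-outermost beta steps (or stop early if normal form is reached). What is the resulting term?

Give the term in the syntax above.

Step 0: ((((\f.(\g.(\h.((f h) (g h))))) s) r) ((\a.a) q))
Step 1: (((\g.(\h.((s h) (g h)))) r) ((\a.a) q))
Step 2: ((\h.((s h) (r h))) ((\a.a) q))
Step 3: ((s ((\a.a) q)) (r ((\a.a) q)))

Answer: ((s ((\a.a) q)) (r ((\a.a) q)))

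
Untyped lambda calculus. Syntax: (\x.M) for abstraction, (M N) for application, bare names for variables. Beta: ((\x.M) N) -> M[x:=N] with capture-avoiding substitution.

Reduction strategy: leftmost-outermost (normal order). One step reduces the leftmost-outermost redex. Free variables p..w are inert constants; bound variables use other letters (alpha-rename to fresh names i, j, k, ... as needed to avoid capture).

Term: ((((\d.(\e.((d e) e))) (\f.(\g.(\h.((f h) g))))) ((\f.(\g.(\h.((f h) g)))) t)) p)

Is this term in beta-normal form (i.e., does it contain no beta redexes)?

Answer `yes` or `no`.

Answer: no

Derivation:
Term: ((((\d.(\e.((d e) e))) (\f.(\g.(\h.((f h) g))))) ((\f.(\g.(\h.((f h) g)))) t)) p)
Found 2 beta redex(es).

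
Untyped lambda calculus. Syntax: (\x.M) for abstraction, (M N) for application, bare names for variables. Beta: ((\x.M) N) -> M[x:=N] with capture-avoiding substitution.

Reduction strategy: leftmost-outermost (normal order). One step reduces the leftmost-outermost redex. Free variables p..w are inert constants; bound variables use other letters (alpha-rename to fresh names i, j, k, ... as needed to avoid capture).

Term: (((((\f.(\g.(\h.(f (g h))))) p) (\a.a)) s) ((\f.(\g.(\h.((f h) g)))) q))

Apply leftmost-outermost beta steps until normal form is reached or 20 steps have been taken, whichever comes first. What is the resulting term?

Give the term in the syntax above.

Step 0: (((((\f.(\g.(\h.(f (g h))))) p) (\a.a)) s) ((\f.(\g.(\h.((f h) g)))) q))
Step 1: ((((\g.(\h.(p (g h)))) (\a.a)) s) ((\f.(\g.(\h.((f h) g)))) q))
Step 2: (((\h.(p ((\a.a) h))) s) ((\f.(\g.(\h.((f h) g)))) q))
Step 3: ((p ((\a.a) s)) ((\f.(\g.(\h.((f h) g)))) q))
Step 4: ((p s) ((\f.(\g.(\h.((f h) g)))) q))
Step 5: ((p s) (\g.(\h.((q h) g))))

Answer: ((p s) (\g.(\h.((q h) g))))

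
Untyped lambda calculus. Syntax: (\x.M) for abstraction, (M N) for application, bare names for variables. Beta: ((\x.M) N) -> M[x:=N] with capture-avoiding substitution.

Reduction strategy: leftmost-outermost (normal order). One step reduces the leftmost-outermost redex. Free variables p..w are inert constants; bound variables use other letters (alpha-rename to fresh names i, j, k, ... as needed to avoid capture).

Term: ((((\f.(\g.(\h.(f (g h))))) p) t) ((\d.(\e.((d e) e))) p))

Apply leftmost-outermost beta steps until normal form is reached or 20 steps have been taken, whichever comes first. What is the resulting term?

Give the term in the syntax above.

Answer: (p (t (\e.((p e) e))))

Derivation:
Step 0: ((((\f.(\g.(\h.(f (g h))))) p) t) ((\d.(\e.((d e) e))) p))
Step 1: (((\g.(\h.(p (g h)))) t) ((\d.(\e.((d e) e))) p))
Step 2: ((\h.(p (t h))) ((\d.(\e.((d e) e))) p))
Step 3: (p (t ((\d.(\e.((d e) e))) p)))
Step 4: (p (t (\e.((p e) e))))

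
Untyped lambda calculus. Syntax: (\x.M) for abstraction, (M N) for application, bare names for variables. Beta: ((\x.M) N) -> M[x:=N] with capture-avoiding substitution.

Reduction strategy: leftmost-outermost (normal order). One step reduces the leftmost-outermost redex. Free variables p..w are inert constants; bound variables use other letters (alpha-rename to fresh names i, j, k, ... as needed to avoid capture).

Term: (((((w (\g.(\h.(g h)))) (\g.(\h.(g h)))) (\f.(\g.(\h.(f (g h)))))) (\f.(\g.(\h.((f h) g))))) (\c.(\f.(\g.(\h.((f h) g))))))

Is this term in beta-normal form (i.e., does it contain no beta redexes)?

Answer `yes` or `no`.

Term: (((((w (\g.(\h.(g h)))) (\g.(\h.(g h)))) (\f.(\g.(\h.(f (g h)))))) (\f.(\g.(\h.((f h) g))))) (\c.(\f.(\g.(\h.((f h) g))))))
No beta redexes found.

Answer: yes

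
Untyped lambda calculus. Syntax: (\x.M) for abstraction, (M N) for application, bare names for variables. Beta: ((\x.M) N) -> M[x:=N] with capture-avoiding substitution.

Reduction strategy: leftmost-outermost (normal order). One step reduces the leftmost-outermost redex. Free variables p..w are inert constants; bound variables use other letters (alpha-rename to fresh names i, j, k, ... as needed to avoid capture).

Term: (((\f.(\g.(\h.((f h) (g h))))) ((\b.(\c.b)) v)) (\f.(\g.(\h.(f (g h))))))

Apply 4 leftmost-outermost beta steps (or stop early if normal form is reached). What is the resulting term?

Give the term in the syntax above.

Answer: (\h.(v ((\f.(\g.(\h.(f (g h))))) h)))

Derivation:
Step 0: (((\f.(\g.(\h.((f h) (g h))))) ((\b.(\c.b)) v)) (\f.(\g.(\h.(f (g h))))))
Step 1: ((\g.(\h.((((\b.(\c.b)) v) h) (g h)))) (\f.(\g.(\h.(f (g h))))))
Step 2: (\h.((((\b.(\c.b)) v) h) ((\f.(\g.(\h.(f (g h))))) h)))
Step 3: (\h.(((\c.v) h) ((\f.(\g.(\h.(f (g h))))) h)))
Step 4: (\h.(v ((\f.(\g.(\h.(f (g h))))) h)))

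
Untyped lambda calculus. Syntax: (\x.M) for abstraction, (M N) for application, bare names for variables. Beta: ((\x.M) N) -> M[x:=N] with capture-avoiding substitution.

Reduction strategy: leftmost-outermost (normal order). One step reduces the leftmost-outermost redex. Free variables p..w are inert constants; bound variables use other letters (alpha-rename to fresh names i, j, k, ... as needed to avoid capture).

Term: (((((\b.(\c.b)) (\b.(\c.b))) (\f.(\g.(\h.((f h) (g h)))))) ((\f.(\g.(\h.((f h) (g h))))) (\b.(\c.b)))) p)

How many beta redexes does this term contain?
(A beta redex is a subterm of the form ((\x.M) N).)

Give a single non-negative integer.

Answer: 2

Derivation:
Term: (((((\b.(\c.b)) (\b.(\c.b))) (\f.(\g.(\h.((f h) (g h)))))) ((\f.(\g.(\h.((f h) (g h))))) (\b.(\c.b)))) p)
  Redex: ((\b.(\c.b)) (\b.(\c.b)))
  Redex: ((\f.(\g.(\h.((f h) (g h))))) (\b.(\c.b)))
Total redexes: 2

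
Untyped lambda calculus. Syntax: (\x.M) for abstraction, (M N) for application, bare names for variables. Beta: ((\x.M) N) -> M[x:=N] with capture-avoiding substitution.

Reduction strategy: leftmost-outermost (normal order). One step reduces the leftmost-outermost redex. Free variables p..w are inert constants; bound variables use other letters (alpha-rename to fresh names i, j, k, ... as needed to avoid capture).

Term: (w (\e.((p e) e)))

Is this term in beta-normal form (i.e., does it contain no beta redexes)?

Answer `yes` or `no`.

Term: (w (\e.((p e) e)))
No beta redexes found.

Answer: yes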